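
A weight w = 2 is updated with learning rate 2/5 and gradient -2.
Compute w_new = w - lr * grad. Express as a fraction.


w_new = 2 - 2/5 * -2 = 2 - -4/5 = 14/5.

14/5


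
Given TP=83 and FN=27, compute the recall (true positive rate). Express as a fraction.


Recall = TP / (TP + FN) = 83 / 110 = 83/110.

83/110


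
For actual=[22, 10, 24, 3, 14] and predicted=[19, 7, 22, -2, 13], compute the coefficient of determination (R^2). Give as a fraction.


Mean(y) = 73/5. SS_res = 48. SS_tot = 1496/5. R^2 = 1 - 48/(1496/5) = 157/187.

157/187


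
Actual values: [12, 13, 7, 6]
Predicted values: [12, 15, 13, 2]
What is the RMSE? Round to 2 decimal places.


MSE = 14.0000. RMSE = sqrt(14.0000) = 3.74.

3.74


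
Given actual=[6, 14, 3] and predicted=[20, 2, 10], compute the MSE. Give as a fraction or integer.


MSE = (1/3) * ((6-20)^2=196 + (14-2)^2=144 + (3-10)^2=49). Sum = 389. MSE = 389/3.

389/3


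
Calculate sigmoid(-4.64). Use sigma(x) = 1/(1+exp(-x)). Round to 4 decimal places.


sigma(-4.64) = 1/(1+e^(4.64)) = 1/(1+103.544348) = 1/104.544348 = 0.0096.

0.0096


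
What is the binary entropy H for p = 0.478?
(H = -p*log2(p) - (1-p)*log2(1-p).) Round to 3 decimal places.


H = -0.478*log2(0.478) - 0.522*log2(0.522) = 0.999.

0.999


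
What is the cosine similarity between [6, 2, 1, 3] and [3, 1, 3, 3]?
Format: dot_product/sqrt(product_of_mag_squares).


dot = 32. |a|^2 = 50, |b|^2 = 28. cos = 32/sqrt(1400).

32/sqrt(1400)


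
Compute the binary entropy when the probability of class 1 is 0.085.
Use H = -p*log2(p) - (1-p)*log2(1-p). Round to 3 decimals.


H = -0.085*log2(0.085) - 0.915*log2(0.915) = 0.420.

0.420


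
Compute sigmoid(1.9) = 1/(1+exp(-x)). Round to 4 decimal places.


sigma(1.9) = 1/(1+e^(-1.9)) = 1/(1+0.149569) = 1/1.149569 = 0.8699.

0.8699


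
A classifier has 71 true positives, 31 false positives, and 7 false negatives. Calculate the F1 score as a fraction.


Precision = 71/102 = 71/102. Recall = 71/78 = 71/78. F1 = 2*P*R/(P+R) = 71/90.

71/90


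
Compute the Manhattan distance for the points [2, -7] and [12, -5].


d = sum of absolute differences: |2-12|=10 + |-7--5|=2 = 12.

12


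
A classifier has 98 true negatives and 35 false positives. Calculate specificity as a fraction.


Specificity = TN / (TN + FP) = 98 / 133 = 14/19.

14/19


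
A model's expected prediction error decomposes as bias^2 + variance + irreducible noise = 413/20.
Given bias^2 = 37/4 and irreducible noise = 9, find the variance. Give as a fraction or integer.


Total error = bias^2 + variance + irreducible noise. So variance = 413/20 - 37/4 - 9 = 12/5.

12/5


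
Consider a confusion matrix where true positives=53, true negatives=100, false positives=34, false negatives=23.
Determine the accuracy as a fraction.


Accuracy = (TP + TN) / (TP + TN + FP + FN) = (53 + 100) / 210 = 51/70.

51/70


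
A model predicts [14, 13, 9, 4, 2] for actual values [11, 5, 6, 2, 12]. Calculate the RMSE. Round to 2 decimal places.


MSE = 37.2000. RMSE = sqrt(37.2000) = 6.10.

6.10


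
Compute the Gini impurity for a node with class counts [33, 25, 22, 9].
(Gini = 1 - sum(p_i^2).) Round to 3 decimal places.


Total = 89. Proportions: 33/89, 25/89, 22/89, 9/89. sum(p_i^2) = 0.2877. Gini = 1 - 0.2877 = 0.7123, which rounds to 0.712.

0.712


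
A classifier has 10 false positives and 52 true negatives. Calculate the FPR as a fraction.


FPR = FP / (FP + TN) = 10 / 62 = 5/31.

5/31


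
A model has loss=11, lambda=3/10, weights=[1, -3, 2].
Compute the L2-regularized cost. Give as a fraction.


L2 sq norm = sum(w^2) = 14. J = 11 + 3/10 * 14 = 76/5.

76/5


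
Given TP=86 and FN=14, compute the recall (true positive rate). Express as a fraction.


Recall = TP / (TP + FN) = 86 / 100 = 43/50.

43/50


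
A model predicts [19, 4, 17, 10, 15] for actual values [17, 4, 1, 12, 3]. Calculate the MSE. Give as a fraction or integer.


MSE = (1/5) * ((17-19)^2=4 + (4-4)^2=0 + (1-17)^2=256 + (12-10)^2=4 + (3-15)^2=144). Sum = 408. MSE = 408/5.

408/5


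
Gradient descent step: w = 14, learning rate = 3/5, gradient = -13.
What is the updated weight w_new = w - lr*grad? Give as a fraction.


w_new = 14 - 3/5 * -13 = 14 - -39/5 = 109/5.

109/5


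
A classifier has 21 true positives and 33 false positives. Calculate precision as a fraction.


Precision = TP / (TP + FP) = 21 / 54 = 7/18.

7/18


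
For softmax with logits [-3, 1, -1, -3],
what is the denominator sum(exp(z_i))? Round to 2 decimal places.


Denom = e^-3=0.0498 + e^1=2.7183 + e^-1=0.3679 + e^-3=0.0498. Sum = 3.1858, which rounds to 3.19.

3.19


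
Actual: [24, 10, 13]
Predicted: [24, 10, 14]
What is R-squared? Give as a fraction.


Mean(y) = 47/3. SS_res = 1. SS_tot = 326/3. R^2 = 1 - 1/(326/3) = 323/326.

323/326


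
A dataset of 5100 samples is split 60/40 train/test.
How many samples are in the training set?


Test set = 5100 * 40% = 2040. Training set = 5100 - 2040 = 3060.

3060


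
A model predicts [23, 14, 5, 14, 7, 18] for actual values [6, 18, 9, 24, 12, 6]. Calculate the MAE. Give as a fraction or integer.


MAE = (1/6) * (|6-23|=17 + |18-14|=4 + |9-5|=4 + |24-14|=10 + |12-7|=5 + |6-18|=12). Sum = 52. MAE = 26/3.

26/3


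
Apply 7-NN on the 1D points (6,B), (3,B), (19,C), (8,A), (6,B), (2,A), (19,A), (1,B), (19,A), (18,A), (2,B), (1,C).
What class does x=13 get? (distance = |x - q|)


Distances: |6-13|=7, |3-13|=10, |19-13|=6, |8-13|=5, |6-13|=7, |2-13|=11, |19-13|=6, |1-13|=12, |19-13|=6, |18-13|=5, |2-13|=11, |1-13|=12. 7 nearest: (8,A), (18,A), (19,A), (19,A), (19,C), (6,B), (6,B). Counts: {'A': 4, 'C': 1, 'B': 2}. Majority class: A.

A


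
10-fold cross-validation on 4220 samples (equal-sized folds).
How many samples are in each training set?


Each validation fold has 4220/10 = 422 samples. Training set = 4220 - 422 = 3798.

3798


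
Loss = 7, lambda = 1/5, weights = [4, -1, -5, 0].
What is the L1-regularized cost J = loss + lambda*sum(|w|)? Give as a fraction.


L1 norm = sum(|w|) = 10. J = 7 + 1/5 * 10 = 9.

9


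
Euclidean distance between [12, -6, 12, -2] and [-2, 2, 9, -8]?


d = sqrt(sum of squared differences). (12--2)^2=196, (-6-2)^2=64, (12-9)^2=9, (-2--8)^2=36. Sum = 305.

sqrt(305)


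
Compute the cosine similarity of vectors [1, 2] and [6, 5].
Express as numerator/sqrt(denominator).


dot = 16. |a|^2 = 5, |b|^2 = 61. cos = 16/sqrt(305).

16/sqrt(305)


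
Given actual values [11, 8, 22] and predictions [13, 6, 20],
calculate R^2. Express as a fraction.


Mean(y) = 41/3. SS_res = 12. SS_tot = 326/3. R^2 = 1 - 12/(326/3) = 145/163.

145/163


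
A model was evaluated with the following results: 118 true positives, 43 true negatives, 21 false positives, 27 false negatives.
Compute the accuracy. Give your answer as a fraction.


Accuracy = (TP + TN) / (TP + TN + FP + FN) = (118 + 43) / 209 = 161/209.

161/209


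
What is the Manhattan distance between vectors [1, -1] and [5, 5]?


d = sum of absolute differences: |1-5|=4 + |-1-5|=6 = 10.

10


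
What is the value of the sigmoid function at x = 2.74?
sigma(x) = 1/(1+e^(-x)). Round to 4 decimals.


sigma(2.74) = 1/(1+e^(-2.74)) = 1/(1+0.064570) = 1/1.064570 = 0.9393.

0.9393


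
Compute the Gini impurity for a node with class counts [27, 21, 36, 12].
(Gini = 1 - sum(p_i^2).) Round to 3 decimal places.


Total = 96. Proportions: 27/96, 21/96, 36/96, 12/96. sum(p_i^2) = 0.2832. Gini = 1 - 0.2832 = 0.7168, which rounds to 0.717.

0.717


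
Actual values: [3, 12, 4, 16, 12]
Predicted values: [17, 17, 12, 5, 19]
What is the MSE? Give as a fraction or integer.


MSE = (1/5) * ((3-17)^2=196 + (12-17)^2=25 + (4-12)^2=64 + (16-5)^2=121 + (12-19)^2=49). Sum = 455. MSE = 91.

91


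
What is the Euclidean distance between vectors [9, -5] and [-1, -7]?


d = sqrt(sum of squared differences). (9--1)^2=100, (-5--7)^2=4. Sum = 104.

sqrt(104)


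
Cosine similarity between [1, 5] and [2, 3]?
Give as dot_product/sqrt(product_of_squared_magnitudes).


dot = 17. |a|^2 = 26, |b|^2 = 13. cos = 17/sqrt(338).

17/sqrt(338)


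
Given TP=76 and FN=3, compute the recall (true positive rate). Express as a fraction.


Recall = TP / (TP + FN) = 76 / 79 = 76/79.

76/79


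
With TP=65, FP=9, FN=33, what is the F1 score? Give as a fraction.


Precision = 65/74 = 65/74. Recall = 65/98 = 65/98. F1 = 2*P*R/(P+R) = 65/86.

65/86


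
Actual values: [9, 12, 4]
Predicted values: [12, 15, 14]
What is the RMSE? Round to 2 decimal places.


MSE = 39.3333. RMSE = sqrt(39.3333) = 6.27.

6.27


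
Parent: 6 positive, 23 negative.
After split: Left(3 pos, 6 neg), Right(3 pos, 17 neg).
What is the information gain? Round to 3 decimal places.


H(parent) = 0.7355. H(left) = 0.9183, H(right) = 0.6098. Weighted = (9/29)*0.9183 + (20/29)*0.6098 = 0.7055. IG = 0.7355 - 0.7055 = 0.0300, which rounds to 0.030.

0.030


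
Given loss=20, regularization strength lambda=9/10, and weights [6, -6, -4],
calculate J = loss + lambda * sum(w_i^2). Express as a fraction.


L2 sq norm = sum(w^2) = 88. J = 20 + 9/10 * 88 = 496/5.

496/5


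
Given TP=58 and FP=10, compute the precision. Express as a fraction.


Precision = TP / (TP + FP) = 58 / 68 = 29/34.

29/34


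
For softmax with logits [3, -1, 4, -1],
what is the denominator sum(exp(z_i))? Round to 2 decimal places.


Denom = e^3=20.0855 + e^-1=0.3679 + e^4=54.5982 + e^-1=0.3679. Sum = 75.4195, which rounds to 75.42.

75.42


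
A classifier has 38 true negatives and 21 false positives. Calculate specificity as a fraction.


Specificity = TN / (TN + FP) = 38 / 59 = 38/59.

38/59


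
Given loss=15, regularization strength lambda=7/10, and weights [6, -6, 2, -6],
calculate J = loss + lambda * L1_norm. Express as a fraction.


L1 norm = sum(|w|) = 20. J = 15 + 7/10 * 20 = 29.

29


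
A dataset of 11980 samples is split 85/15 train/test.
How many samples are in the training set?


Test set = 11980 * 15% = 1797. Training set = 11980 - 1797 = 10183.

10183


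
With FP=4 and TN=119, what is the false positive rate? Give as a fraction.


FPR = FP / (FP + TN) = 4 / 123 = 4/123.

4/123


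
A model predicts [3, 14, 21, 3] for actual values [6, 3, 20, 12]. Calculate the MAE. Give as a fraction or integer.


MAE = (1/4) * (|6-3|=3 + |3-14|=11 + |20-21|=1 + |12-3|=9). Sum = 24. MAE = 6.

6


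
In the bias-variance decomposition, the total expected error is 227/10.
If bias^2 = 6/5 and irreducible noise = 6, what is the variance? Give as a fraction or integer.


Total error = bias^2 + variance + irreducible noise. So variance = 227/10 - 6/5 - 6 = 31/2.

31/2


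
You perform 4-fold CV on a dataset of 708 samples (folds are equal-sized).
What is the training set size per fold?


Each validation fold has 708/4 = 177 samples. Training set = 708 - 177 = 531.

531


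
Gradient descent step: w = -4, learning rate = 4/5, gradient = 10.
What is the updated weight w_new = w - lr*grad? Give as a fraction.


w_new = -4 - 4/5 * 10 = -4 - 8 = -12.

-12


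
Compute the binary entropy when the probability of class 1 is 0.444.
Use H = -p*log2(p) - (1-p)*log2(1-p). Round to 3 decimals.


H = -0.444*log2(0.444) - 0.556*log2(0.556) = 0.991.

0.991


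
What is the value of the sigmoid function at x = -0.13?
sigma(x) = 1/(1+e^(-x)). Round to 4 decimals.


sigma(-0.13) = 1/(1+e^(0.13)) = 1/(1+1.138828) = 1/2.138828 = 0.4675.

0.4675


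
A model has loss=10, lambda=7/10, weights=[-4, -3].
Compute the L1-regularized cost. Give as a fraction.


L1 norm = sum(|w|) = 7. J = 10 + 7/10 * 7 = 149/10.

149/10


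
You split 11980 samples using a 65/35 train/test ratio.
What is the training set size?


Test set = 11980 * 35% = 4193. Training set = 11980 - 4193 = 7787.

7787


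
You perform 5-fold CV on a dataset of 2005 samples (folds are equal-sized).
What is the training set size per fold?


Each validation fold has 2005/5 = 401 samples. Training set = 2005 - 401 = 1604.

1604


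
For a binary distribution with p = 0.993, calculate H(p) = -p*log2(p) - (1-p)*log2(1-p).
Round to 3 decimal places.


H = -0.993*log2(0.993) - 0.007*log2(0.007) = 0.060.

0.060


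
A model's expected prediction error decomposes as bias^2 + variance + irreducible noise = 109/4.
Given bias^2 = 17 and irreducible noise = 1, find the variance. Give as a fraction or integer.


Total error = bias^2 + variance + irreducible noise. So variance = 109/4 - 17 - 1 = 37/4.

37/4


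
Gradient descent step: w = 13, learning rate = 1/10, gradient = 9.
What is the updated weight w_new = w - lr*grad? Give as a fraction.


w_new = 13 - 1/10 * 9 = 13 - 9/10 = 121/10.

121/10


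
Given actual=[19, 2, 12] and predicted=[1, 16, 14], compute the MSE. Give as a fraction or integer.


MSE = (1/3) * ((19-1)^2=324 + (2-16)^2=196 + (12-14)^2=4). Sum = 524. MSE = 524/3.

524/3


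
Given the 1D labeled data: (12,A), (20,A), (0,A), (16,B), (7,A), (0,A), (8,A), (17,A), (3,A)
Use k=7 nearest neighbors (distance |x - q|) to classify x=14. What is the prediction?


Distances: |12-14|=2, |20-14|=6, |0-14|=14, |16-14|=2, |7-14|=7, |0-14|=14, |8-14|=6, |17-14|=3, |3-14|=11. 7 nearest: (12,A), (16,B), (17,A), (20,A), (8,A), (7,A), (3,A). Counts: {'A': 6, 'B': 1}. Majority class: A.

A


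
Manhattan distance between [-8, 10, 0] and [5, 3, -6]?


d = sum of absolute differences: |-8-5|=13 + |10-3|=7 + |0--6|=6 = 26.

26


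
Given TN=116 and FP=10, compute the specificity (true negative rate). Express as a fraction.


Specificity = TN / (TN + FP) = 116 / 126 = 58/63.

58/63


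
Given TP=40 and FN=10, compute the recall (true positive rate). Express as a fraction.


Recall = TP / (TP + FN) = 40 / 50 = 4/5.

4/5


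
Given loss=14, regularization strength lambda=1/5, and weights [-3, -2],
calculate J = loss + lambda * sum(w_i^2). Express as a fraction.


L2 sq norm = sum(w^2) = 13. J = 14 + 1/5 * 13 = 83/5.

83/5


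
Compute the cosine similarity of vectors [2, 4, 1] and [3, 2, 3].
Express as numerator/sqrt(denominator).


dot = 17. |a|^2 = 21, |b|^2 = 22. cos = 17/sqrt(462).

17/sqrt(462)


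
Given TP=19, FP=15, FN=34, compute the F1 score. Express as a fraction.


Precision = 19/34 = 19/34. Recall = 19/53 = 19/53. F1 = 2*P*R/(P+R) = 38/87.

38/87


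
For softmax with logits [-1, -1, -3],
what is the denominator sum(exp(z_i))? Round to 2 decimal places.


Denom = e^-1=0.3679 + e^-1=0.3679 + e^-3=0.0498. Sum = 0.7856, which rounds to 0.79.

0.79


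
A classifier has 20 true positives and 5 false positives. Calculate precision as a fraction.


Precision = TP / (TP + FP) = 20 / 25 = 4/5.

4/5


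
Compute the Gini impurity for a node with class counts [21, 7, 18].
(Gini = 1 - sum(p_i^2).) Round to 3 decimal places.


Total = 46. Proportions: 21/46, 7/46, 18/46. sum(p_i^2) = 0.3847. Gini = 1 - 0.3847 = 0.6153, which rounds to 0.615.

0.615


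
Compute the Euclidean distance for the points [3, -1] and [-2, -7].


d = sqrt(sum of squared differences). (3--2)^2=25, (-1--7)^2=36. Sum = 61.

sqrt(61)


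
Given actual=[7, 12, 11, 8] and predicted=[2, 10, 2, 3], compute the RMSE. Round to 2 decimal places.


MSE = 33.7500. RMSE = sqrt(33.7500) = 5.81.

5.81


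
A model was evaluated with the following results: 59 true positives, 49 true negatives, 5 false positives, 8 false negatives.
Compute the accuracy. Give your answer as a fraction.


Accuracy = (TP + TN) / (TP + TN + FP + FN) = (59 + 49) / 121 = 108/121.

108/121


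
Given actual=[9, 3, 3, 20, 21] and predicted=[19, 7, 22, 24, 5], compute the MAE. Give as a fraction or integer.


MAE = (1/5) * (|9-19|=10 + |3-7|=4 + |3-22|=19 + |20-24|=4 + |21-5|=16). Sum = 53. MAE = 53/5.

53/5


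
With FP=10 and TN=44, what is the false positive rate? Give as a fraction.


FPR = FP / (FP + TN) = 10 / 54 = 5/27.

5/27


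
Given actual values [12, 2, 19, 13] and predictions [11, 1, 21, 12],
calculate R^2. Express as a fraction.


Mean(y) = 23/2. SS_res = 7. SS_tot = 149. R^2 = 1 - 7/(149) = 142/149.

142/149


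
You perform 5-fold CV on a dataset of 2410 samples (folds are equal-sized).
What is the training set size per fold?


Each validation fold has 2410/5 = 482 samples. Training set = 2410 - 482 = 1928.

1928


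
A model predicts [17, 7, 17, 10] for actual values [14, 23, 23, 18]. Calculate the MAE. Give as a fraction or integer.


MAE = (1/4) * (|14-17|=3 + |23-7|=16 + |23-17|=6 + |18-10|=8). Sum = 33. MAE = 33/4.

33/4


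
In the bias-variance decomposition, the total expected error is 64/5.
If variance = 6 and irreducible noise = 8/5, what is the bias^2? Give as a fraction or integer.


Total error = bias^2 + variance + irreducible noise. So bias^2 = 64/5 - 6 - 8/5 = 26/5.

26/5


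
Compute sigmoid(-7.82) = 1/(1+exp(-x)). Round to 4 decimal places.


sigma(-7.82) = 1/(1+e^(7.82)) = 1/(1+2489.905408) = 1/2490.905408 = 0.0004.

0.0004


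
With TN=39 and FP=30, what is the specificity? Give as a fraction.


Specificity = TN / (TN + FP) = 39 / 69 = 13/23.

13/23


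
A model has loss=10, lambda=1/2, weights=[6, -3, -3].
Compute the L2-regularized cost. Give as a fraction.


L2 sq norm = sum(w^2) = 54. J = 10 + 1/2 * 54 = 37.

37


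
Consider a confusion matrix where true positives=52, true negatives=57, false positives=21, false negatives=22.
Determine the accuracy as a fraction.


Accuracy = (TP + TN) / (TP + TN + FP + FN) = (52 + 57) / 152 = 109/152.

109/152


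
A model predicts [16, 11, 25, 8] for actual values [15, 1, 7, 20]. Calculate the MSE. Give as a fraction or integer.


MSE = (1/4) * ((15-16)^2=1 + (1-11)^2=100 + (7-25)^2=324 + (20-8)^2=144). Sum = 569. MSE = 569/4.

569/4


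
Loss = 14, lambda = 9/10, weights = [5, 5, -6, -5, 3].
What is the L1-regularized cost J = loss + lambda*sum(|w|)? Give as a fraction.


L1 norm = sum(|w|) = 24. J = 14 + 9/10 * 24 = 178/5.

178/5


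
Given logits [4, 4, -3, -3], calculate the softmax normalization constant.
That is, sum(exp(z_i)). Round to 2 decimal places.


Denom = e^4=54.5982 + e^4=54.5982 + e^-3=0.0498 + e^-3=0.0498. Sum = 109.2960, which rounds to 109.30.

109.30


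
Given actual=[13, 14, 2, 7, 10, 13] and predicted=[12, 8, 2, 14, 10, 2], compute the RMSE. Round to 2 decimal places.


MSE = 34.5000. RMSE = sqrt(34.5000) = 5.87.

5.87


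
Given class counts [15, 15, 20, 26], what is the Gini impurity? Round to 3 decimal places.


Total = 76. Proportions: 15/76, 15/76, 20/76, 26/76. sum(p_i^2) = 0.2642. Gini = 1 - 0.2642 = 0.7358, which rounds to 0.736.

0.736


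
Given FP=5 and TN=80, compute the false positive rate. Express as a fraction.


FPR = FP / (FP + TN) = 5 / 85 = 1/17.

1/17


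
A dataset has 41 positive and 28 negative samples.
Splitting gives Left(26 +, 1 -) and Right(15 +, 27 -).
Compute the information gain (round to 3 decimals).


H(parent) = 0.9742. H(left) = 0.2285, H(right) = 0.9403. Weighted = (27/69)*0.2285 + (42/69)*0.9403 = 0.6618. IG = 0.9742 - 0.6618 = 0.3124, which rounds to 0.312.

0.312


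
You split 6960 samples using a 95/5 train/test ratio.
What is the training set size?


Test set = 6960 * 5% = 348. Training set = 6960 - 348 = 6612.

6612


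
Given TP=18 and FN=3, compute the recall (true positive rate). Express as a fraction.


Recall = TP / (TP + FN) = 18 / 21 = 6/7.

6/7


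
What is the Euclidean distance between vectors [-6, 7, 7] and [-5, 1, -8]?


d = sqrt(sum of squared differences). (-6--5)^2=1, (7-1)^2=36, (7--8)^2=225. Sum = 262.

sqrt(262)


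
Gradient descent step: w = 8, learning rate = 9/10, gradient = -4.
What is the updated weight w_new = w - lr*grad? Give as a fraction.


w_new = 8 - 9/10 * -4 = 8 - -18/5 = 58/5.

58/5


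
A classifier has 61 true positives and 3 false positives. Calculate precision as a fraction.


Precision = TP / (TP + FP) = 61 / 64 = 61/64.

61/64


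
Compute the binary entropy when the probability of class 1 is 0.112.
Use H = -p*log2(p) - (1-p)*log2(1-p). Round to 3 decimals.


H = -0.112*log2(0.112) - 0.888*log2(0.888) = 0.506.

0.506


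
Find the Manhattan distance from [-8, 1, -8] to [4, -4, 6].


d = sum of absolute differences: |-8-4|=12 + |1--4|=5 + |-8-6|=14 = 31.

31


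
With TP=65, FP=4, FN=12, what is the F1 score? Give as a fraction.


Precision = 65/69 = 65/69. Recall = 65/77 = 65/77. F1 = 2*P*R/(P+R) = 65/73.

65/73


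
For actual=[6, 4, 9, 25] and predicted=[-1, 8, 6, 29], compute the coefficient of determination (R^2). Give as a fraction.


Mean(y) = 11. SS_res = 90. SS_tot = 274. R^2 = 1 - 90/(274) = 92/137.

92/137


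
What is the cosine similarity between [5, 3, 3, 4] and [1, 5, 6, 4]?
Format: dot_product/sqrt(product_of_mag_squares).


dot = 54. |a|^2 = 59, |b|^2 = 78. cos = 54/sqrt(4602).

54/sqrt(4602)


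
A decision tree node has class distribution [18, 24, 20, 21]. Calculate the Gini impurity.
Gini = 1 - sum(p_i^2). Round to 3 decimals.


Total = 83. Proportions: 18/83, 24/83, 20/83, 21/83. sum(p_i^2) = 0.2527. Gini = 1 - 0.2527 = 0.7473, which rounds to 0.747.

0.747


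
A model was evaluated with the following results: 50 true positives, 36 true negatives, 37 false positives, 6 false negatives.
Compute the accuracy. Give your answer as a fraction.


Accuracy = (TP + TN) / (TP + TN + FP + FN) = (50 + 36) / 129 = 2/3.

2/3


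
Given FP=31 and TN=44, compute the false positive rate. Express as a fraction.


FPR = FP / (FP + TN) = 31 / 75 = 31/75.

31/75


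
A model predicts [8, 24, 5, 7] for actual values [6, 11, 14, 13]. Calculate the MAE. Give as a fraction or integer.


MAE = (1/4) * (|6-8|=2 + |11-24|=13 + |14-5|=9 + |13-7|=6). Sum = 30. MAE = 15/2.

15/2


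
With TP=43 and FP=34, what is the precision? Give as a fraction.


Precision = TP / (TP + FP) = 43 / 77 = 43/77.

43/77


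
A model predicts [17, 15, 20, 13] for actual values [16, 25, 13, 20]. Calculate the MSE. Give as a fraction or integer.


MSE = (1/4) * ((16-17)^2=1 + (25-15)^2=100 + (13-20)^2=49 + (20-13)^2=49). Sum = 199. MSE = 199/4.

199/4


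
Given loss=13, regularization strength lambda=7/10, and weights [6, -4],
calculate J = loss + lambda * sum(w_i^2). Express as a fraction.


L2 sq norm = sum(w^2) = 52. J = 13 + 7/10 * 52 = 247/5.

247/5


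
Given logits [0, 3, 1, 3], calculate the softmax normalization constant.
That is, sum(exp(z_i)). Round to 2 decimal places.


Denom = e^0=1.0000 + e^3=20.0855 + e^1=2.7183 + e^3=20.0855. Sum = 43.8893, which rounds to 43.89.

43.89


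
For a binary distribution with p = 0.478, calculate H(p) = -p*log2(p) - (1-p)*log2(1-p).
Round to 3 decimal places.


H = -0.478*log2(0.478) - 0.522*log2(0.522) = 0.999.

0.999


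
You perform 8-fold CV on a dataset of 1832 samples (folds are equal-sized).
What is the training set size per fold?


Each validation fold has 1832/8 = 229 samples. Training set = 1832 - 229 = 1603.

1603


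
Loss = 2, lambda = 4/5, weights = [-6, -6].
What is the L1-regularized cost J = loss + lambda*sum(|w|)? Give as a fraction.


L1 norm = sum(|w|) = 12. J = 2 + 4/5 * 12 = 58/5.

58/5


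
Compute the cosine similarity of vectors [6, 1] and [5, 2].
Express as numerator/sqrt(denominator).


dot = 32. |a|^2 = 37, |b|^2 = 29. cos = 32/sqrt(1073).

32/sqrt(1073)


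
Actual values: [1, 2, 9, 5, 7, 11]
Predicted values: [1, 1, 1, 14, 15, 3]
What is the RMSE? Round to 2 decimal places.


MSE = 45.6667. RMSE = sqrt(45.6667) = 6.76.

6.76


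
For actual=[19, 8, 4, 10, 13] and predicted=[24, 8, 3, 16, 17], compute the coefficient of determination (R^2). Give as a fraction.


Mean(y) = 54/5. SS_res = 78. SS_tot = 634/5. R^2 = 1 - 78/(634/5) = 122/317.

122/317


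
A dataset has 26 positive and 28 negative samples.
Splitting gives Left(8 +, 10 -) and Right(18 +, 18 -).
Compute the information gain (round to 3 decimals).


H(parent) = 0.9990. H(left) = 0.9911, H(right) = 1.0000. Weighted = (18/54)*0.9911 + (36/54)*1.0000 = 0.9970. IG = 0.9990 - 0.9970 = 0.0020, which rounds to 0.002.

0.002


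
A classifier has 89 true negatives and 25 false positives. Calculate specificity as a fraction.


Specificity = TN / (TN + FP) = 89 / 114 = 89/114.

89/114


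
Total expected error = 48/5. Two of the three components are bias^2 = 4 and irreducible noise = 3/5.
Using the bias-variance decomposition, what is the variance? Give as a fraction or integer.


Total error = bias^2 + variance + irreducible noise. So variance = 48/5 - 4 - 3/5 = 5.

5


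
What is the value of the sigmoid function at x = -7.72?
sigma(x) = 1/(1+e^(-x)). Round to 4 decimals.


sigma(-7.72) = 1/(1+e^(7.72)) = 1/(1+2252.959581) = 1/2253.959581 = 0.0004.

0.0004


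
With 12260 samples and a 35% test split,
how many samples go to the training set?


Test set = 12260 * 35% = 4291. Training set = 12260 - 4291 = 7969.

7969


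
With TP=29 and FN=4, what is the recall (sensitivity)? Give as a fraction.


Recall = TP / (TP + FN) = 29 / 33 = 29/33.

29/33


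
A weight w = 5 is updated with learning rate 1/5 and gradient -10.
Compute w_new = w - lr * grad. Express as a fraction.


w_new = 5 - 1/5 * -10 = 5 - -2 = 7.

7


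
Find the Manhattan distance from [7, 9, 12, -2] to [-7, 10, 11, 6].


d = sum of absolute differences: |7--7|=14 + |9-10|=1 + |12-11|=1 + |-2-6|=8 = 24.

24


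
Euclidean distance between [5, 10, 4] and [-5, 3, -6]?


d = sqrt(sum of squared differences). (5--5)^2=100, (10-3)^2=49, (4--6)^2=100. Sum = 249.

sqrt(249)


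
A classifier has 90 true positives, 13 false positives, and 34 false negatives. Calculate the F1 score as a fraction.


Precision = 90/103 = 90/103. Recall = 90/124 = 45/62. F1 = 2*P*R/(P+R) = 180/227.

180/227


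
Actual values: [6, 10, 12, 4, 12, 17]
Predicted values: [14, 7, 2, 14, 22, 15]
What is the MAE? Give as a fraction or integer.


MAE = (1/6) * (|6-14|=8 + |10-7|=3 + |12-2|=10 + |4-14|=10 + |12-22|=10 + |17-15|=2). Sum = 43. MAE = 43/6.

43/6


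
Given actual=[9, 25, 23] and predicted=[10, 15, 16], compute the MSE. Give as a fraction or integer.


MSE = (1/3) * ((9-10)^2=1 + (25-15)^2=100 + (23-16)^2=49). Sum = 150. MSE = 50.

50


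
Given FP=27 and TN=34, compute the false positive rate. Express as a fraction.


FPR = FP / (FP + TN) = 27 / 61 = 27/61.

27/61


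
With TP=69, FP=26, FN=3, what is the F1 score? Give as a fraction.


Precision = 69/95 = 69/95. Recall = 69/72 = 23/24. F1 = 2*P*R/(P+R) = 138/167.

138/167


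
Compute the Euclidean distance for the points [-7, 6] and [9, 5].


d = sqrt(sum of squared differences). (-7-9)^2=256, (6-5)^2=1. Sum = 257.

sqrt(257)


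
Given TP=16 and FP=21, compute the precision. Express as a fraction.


Precision = TP / (TP + FP) = 16 / 37 = 16/37.

16/37


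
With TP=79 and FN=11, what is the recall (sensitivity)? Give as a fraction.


Recall = TP / (TP + FN) = 79 / 90 = 79/90.

79/90


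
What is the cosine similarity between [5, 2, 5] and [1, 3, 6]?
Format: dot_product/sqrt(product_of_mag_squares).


dot = 41. |a|^2 = 54, |b|^2 = 46. cos = 41/sqrt(2484).

41/sqrt(2484)


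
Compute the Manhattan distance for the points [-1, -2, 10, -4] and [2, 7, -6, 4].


d = sum of absolute differences: |-1-2|=3 + |-2-7|=9 + |10--6|=16 + |-4-4|=8 = 36.

36


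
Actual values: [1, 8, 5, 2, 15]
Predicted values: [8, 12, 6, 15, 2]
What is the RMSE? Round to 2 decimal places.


MSE = 80.8000. RMSE = sqrt(80.8000) = 8.99.

8.99


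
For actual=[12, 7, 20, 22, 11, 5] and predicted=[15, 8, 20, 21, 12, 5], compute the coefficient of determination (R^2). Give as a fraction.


Mean(y) = 77/6. SS_res = 12. SS_tot = 1409/6. R^2 = 1 - 12/(1409/6) = 1337/1409.

1337/1409


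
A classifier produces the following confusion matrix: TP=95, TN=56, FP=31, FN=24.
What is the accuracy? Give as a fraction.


Accuracy = (TP + TN) / (TP + TN + FP + FN) = (95 + 56) / 206 = 151/206.

151/206


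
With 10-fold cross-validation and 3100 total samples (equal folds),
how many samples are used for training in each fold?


Each validation fold has 3100/10 = 310 samples. Training set = 3100 - 310 = 2790.

2790


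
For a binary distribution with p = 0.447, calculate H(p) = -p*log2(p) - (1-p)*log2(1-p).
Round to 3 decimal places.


H = -0.447*log2(0.447) - 0.553*log2(0.553) = 0.992.

0.992


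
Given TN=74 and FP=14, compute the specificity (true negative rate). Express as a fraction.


Specificity = TN / (TN + FP) = 74 / 88 = 37/44.

37/44


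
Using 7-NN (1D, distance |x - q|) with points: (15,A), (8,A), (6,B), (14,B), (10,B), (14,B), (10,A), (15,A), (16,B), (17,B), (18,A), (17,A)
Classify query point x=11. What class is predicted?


Distances: |15-11|=4, |8-11|=3, |6-11|=5, |14-11|=3, |10-11|=1, |14-11|=3, |10-11|=1, |15-11|=4, |16-11|=5, |17-11|=6, |18-11|=7, |17-11|=6. 7 nearest: (10,A), (10,B), (8,A), (14,B), (14,B), (15,A), (15,A). Counts: {'A': 4, 'B': 3}. Majority class: A.

A


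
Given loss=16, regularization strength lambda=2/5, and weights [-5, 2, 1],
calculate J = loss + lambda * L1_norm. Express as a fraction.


L1 norm = sum(|w|) = 8. J = 16 + 2/5 * 8 = 96/5.

96/5


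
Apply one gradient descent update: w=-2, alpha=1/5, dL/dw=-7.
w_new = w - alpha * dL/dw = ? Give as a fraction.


w_new = -2 - 1/5 * -7 = -2 - -7/5 = -3/5.

-3/5


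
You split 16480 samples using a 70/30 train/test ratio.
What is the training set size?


Test set = 16480 * 30% = 4944. Training set = 16480 - 4944 = 11536.

11536


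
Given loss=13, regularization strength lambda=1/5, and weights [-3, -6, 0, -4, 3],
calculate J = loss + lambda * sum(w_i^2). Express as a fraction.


L2 sq norm = sum(w^2) = 70. J = 13 + 1/5 * 70 = 27.

27


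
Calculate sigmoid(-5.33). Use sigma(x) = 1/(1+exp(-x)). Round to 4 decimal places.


sigma(-5.33) = 1/(1+e^(5.33)) = 1/(1+206.437974) = 1/207.437974 = 0.0048.

0.0048


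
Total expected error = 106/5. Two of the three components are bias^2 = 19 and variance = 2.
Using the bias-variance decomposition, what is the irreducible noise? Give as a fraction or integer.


Total error = bias^2 + variance + irreducible noise. So irreducible noise = 106/5 - 19 - 2 = 1/5.

1/5


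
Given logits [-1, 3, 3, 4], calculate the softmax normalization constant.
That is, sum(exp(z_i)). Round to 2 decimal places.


Denom = e^-1=0.3679 + e^3=20.0855 + e^3=20.0855 + e^4=54.5982. Sum = 95.1371, which rounds to 95.14.

95.14


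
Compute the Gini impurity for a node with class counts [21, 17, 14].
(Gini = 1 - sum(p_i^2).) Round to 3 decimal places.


Total = 52. Proportions: 21/52, 17/52, 14/52. sum(p_i^2) = 0.3425. Gini = 1 - 0.3425 = 0.6575, which rounds to 0.658.

0.658


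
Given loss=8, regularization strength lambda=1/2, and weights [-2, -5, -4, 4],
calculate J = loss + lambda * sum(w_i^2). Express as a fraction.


L2 sq norm = sum(w^2) = 61. J = 8 + 1/2 * 61 = 77/2.

77/2


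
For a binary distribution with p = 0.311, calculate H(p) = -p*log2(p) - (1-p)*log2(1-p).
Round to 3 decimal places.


H = -0.311*log2(0.311) - 0.689*log2(0.689) = 0.894.

0.894


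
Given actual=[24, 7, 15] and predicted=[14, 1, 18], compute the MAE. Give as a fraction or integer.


MAE = (1/3) * (|24-14|=10 + |7-1|=6 + |15-18|=3). Sum = 19. MAE = 19/3.

19/3


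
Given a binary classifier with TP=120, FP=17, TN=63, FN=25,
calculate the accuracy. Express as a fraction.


Accuracy = (TP + TN) / (TP + TN + FP + FN) = (120 + 63) / 225 = 61/75.

61/75


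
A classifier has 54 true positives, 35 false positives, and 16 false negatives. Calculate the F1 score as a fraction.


Precision = 54/89 = 54/89. Recall = 54/70 = 27/35. F1 = 2*P*R/(P+R) = 36/53.

36/53


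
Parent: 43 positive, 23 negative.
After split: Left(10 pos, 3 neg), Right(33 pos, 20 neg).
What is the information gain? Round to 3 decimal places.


H(parent) = 0.9327. H(left) = 0.7793, H(right) = 0.9562. Weighted = (13/66)*0.7793 + (53/66)*0.9562 = 0.9214. IG = 0.9327 - 0.9214 = 0.0113, which rounds to 0.011.

0.011


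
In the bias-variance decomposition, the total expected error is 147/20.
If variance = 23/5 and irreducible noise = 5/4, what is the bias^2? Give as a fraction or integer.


Total error = bias^2 + variance + irreducible noise. So bias^2 = 147/20 - 23/5 - 5/4 = 3/2.

3/2


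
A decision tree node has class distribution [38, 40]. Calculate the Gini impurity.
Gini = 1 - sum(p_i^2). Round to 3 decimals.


Total = 78. Proportions: 38/78, 40/78. sum(p_i^2) = 0.5003. Gini = 1 - 0.5003 = 0.4997, which rounds to 0.500.

0.500


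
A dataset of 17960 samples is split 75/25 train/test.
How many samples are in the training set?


Test set = 17960 * 25% = 4490. Training set = 17960 - 4490 = 13470.

13470


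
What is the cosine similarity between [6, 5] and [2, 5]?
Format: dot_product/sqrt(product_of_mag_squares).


dot = 37. |a|^2 = 61, |b|^2 = 29. cos = 37/sqrt(1769).

37/sqrt(1769)


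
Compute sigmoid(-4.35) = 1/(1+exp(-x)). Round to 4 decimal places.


sigma(-4.35) = 1/(1+e^(4.35)) = 1/(1+77.478463) = 1/78.478463 = 0.0127.

0.0127


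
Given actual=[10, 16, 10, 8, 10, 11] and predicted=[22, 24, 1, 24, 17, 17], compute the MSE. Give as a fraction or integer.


MSE = (1/6) * ((10-22)^2=144 + (16-24)^2=64 + (10-1)^2=81 + (8-24)^2=256 + (10-17)^2=49 + (11-17)^2=36). Sum = 630. MSE = 105.

105


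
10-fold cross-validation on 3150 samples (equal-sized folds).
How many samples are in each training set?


Each validation fold has 3150/10 = 315 samples. Training set = 3150 - 315 = 2835.

2835


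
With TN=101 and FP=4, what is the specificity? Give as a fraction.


Specificity = TN / (TN + FP) = 101 / 105 = 101/105.

101/105


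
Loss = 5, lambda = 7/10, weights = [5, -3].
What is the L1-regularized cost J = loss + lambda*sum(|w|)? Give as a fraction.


L1 norm = sum(|w|) = 8. J = 5 + 7/10 * 8 = 53/5.

53/5


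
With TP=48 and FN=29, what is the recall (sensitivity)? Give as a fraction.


Recall = TP / (TP + FN) = 48 / 77 = 48/77.

48/77


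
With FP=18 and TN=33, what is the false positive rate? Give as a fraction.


FPR = FP / (FP + TN) = 18 / 51 = 6/17.

6/17


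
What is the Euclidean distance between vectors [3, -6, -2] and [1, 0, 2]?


d = sqrt(sum of squared differences). (3-1)^2=4, (-6-0)^2=36, (-2-2)^2=16. Sum = 56.

sqrt(56)


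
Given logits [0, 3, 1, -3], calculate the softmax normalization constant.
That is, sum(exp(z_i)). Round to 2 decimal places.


Denom = e^0=1.0000 + e^3=20.0855 + e^1=2.7183 + e^-3=0.0498. Sum = 23.8536, which rounds to 23.85.

23.85


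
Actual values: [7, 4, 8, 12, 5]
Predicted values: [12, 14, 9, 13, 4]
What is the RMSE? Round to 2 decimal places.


MSE = 25.6000. RMSE = sqrt(25.6000) = 5.06.

5.06


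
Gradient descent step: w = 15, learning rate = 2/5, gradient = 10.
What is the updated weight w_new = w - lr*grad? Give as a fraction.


w_new = 15 - 2/5 * 10 = 15 - 4 = 11.

11


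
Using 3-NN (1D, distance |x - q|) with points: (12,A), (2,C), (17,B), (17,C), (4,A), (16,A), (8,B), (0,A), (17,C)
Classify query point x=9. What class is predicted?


Distances: |12-9|=3, |2-9|=7, |17-9|=8, |17-9|=8, |4-9|=5, |16-9|=7, |8-9|=1, |0-9|=9, |17-9|=8. 3 nearest: (8,B), (12,A), (4,A). Counts: {'B': 1, 'A': 2}. Majority class: A.

A


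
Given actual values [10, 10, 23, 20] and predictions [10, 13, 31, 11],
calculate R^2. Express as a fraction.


Mean(y) = 63/4. SS_res = 154. SS_tot = 547/4. R^2 = 1 - 154/(547/4) = -69/547.

-69/547


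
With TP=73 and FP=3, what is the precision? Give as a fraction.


Precision = TP / (TP + FP) = 73 / 76 = 73/76.

73/76


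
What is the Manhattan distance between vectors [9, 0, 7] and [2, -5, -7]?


d = sum of absolute differences: |9-2|=7 + |0--5|=5 + |7--7|=14 = 26.

26


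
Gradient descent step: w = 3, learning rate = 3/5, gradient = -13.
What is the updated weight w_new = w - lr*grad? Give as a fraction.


w_new = 3 - 3/5 * -13 = 3 - -39/5 = 54/5.

54/5


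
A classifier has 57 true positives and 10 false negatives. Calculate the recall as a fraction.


Recall = TP / (TP + FN) = 57 / 67 = 57/67.

57/67


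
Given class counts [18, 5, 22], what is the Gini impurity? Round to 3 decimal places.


Total = 45. Proportions: 18/45, 5/45, 22/45. sum(p_i^2) = 0.4114. Gini = 1 - 0.4114 = 0.5886, which rounds to 0.589.

0.589


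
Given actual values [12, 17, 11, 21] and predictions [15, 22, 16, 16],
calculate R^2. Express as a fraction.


Mean(y) = 61/4. SS_res = 84. SS_tot = 259/4. R^2 = 1 - 84/(259/4) = -11/37.

-11/37


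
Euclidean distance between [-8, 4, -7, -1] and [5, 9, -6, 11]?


d = sqrt(sum of squared differences). (-8-5)^2=169, (4-9)^2=25, (-7--6)^2=1, (-1-11)^2=144. Sum = 339.

sqrt(339)


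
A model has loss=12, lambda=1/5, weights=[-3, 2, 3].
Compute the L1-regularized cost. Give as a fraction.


L1 norm = sum(|w|) = 8. J = 12 + 1/5 * 8 = 68/5.

68/5


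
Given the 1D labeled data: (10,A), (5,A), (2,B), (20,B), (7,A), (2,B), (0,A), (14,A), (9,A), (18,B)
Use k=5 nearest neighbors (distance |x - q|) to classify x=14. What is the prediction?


Distances: |10-14|=4, |5-14|=9, |2-14|=12, |20-14|=6, |7-14|=7, |2-14|=12, |0-14|=14, |14-14|=0, |9-14|=5, |18-14|=4. 5 nearest: (14,A), (10,A), (18,B), (9,A), (20,B). Counts: {'A': 3, 'B': 2}. Majority class: A.

A


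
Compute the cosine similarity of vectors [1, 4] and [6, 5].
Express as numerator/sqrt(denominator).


dot = 26. |a|^2 = 17, |b|^2 = 61. cos = 26/sqrt(1037).

26/sqrt(1037)


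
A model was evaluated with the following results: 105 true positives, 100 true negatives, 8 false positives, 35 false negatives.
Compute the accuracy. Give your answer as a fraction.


Accuracy = (TP + TN) / (TP + TN + FP + FN) = (105 + 100) / 248 = 205/248.

205/248


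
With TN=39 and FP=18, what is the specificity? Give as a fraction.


Specificity = TN / (TN + FP) = 39 / 57 = 13/19.

13/19


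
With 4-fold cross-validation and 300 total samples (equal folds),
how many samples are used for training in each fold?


Each validation fold has 300/4 = 75 samples. Training set = 300 - 75 = 225.

225


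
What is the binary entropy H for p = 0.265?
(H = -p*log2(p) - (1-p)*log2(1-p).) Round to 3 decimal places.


H = -0.265*log2(0.265) - 0.735*log2(0.735) = 0.834.

0.834


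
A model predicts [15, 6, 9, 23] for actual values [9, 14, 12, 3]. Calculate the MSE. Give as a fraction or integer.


MSE = (1/4) * ((9-15)^2=36 + (14-6)^2=64 + (12-9)^2=9 + (3-23)^2=400). Sum = 509. MSE = 509/4.

509/4


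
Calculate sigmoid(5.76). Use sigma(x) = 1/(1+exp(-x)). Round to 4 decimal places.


sigma(5.76) = 1/(1+e^(-5.76)) = 1/(1+0.003151) = 1/1.003151 = 0.9969.

0.9969


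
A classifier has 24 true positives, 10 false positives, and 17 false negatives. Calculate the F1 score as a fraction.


Precision = 24/34 = 12/17. Recall = 24/41 = 24/41. F1 = 2*P*R/(P+R) = 16/25.

16/25


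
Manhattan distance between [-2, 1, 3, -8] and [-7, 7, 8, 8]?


d = sum of absolute differences: |-2--7|=5 + |1-7|=6 + |3-8|=5 + |-8-8|=16 = 32.

32


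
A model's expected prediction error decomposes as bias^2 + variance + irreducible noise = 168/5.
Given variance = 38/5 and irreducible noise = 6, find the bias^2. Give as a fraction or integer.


Total error = bias^2 + variance + irreducible noise. So bias^2 = 168/5 - 38/5 - 6 = 20.

20
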